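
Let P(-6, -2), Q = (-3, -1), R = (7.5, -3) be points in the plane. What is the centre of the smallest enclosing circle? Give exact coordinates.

(0.75, -2.5)

Side lengths²: PQ² = 10, PR² = 183.25, QR² = 114.25.
Since PR² = 183.25 ≥ 114.25 + 10 = 124.25, the angle opposite PR is not acute, so the smallest enclosing circle has PR as diameter.
Centre = midpoint of PR = (0.75, -2.5), r² = 183.25/4 = 45.8125.
Centre = (0.75, -2.5).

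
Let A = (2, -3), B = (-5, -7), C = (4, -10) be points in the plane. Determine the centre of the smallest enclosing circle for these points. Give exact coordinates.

Side lengths²: AB² = 65, AC² = 53, BC² = 90.
Since BC² = 90 < 65 + 53 = 118, the triangle is acute, so the smallest enclosing circle is the circumcircle.
Circumcentre = (-5/38, -281/38), r² = 17225/722.
Centre = (-5/38, -281/38).

(-5/38, -281/38)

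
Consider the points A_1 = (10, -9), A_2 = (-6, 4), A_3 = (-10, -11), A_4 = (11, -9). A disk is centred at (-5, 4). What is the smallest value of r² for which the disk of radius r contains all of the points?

The required radius is the distance from (-5, 4) to the farthest point.
Squared distances: 394, 1, 250, 425.
Maximum is 425, attained at A_4.

425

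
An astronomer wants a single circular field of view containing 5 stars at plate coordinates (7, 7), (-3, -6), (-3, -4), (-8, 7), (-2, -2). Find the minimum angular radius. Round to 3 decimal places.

8.786

A smallest enclosing disk is always determined by at most three of the input points on its boundary.
The minimum enclosing circle is determined by three boundary points: (7, 7), (-3, -6), (-8, 7).
Their circumcentre is (-0.5, 63/26) with r² = 26093/338.
The farthest remaining point (-3, -4) is at distance² 16057/338 ≤ 26093/338.
r = √(26093/338) ≈ 8.786.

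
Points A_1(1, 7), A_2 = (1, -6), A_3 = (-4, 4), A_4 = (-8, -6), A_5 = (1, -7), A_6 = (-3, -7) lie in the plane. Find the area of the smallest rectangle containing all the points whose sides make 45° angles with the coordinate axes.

176

In coordinates u = x + y, v = x − y the rectangle is axis-aligned; the map (x,y)→(u,v) scales areas by 2.
u-values: 8, -5, 0, -14, -6, -10; range = 8 − (-14) = 22.
v-values: -6, 7, -8, -2, 8, 4; range = 8 − (-8) = 16.
Area = (22 × 16) / 2 = 176.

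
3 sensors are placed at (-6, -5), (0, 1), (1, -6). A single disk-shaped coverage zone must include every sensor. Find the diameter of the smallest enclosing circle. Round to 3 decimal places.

Call the three points A, B, C in the order given.
Side lengths²: AB² = 72, AC² = 50, BC² = 50.
Since AB² = 72 < 50 + 50 = 100, the triangle is acute, so the smallest enclosing circle is the circumcircle.
Circumcentre = (-2.125, -2.875), r² = 19.53125.
Diameter = 2r = 2√(19.53125) ≈ 8.839.

8.839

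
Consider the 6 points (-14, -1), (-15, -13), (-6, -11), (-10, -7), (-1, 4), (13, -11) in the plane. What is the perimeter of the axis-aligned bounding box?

Width = max x − min x = 13 − (-15) = 28.
Height = max y − min y = 4 − (-13) = 17.
Perimeter = 2(28 + 17) = 90.

90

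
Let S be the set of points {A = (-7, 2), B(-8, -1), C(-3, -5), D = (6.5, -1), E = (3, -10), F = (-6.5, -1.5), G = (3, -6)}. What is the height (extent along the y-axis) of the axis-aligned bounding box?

12

max y = 2, min y = -10, so height = 12.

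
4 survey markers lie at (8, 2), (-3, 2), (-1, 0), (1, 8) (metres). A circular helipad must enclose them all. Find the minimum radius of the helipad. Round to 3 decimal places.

5.540

The minimum enclosing circle is determined by three boundary points: (8, 2), (-3, 2), (1, 8).
Their circumcentre is (2.5, 8/3) with r² = 1105/36.
The farthest remaining point (-1, 0) is at distance² 697/36 ≤ 1105/36.
r = √(1105/36) ≈ 5.540.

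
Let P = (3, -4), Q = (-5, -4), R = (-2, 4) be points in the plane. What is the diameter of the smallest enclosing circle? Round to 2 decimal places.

Side lengths²: PQ² = 64, PR² = 89, QR² = 73.
Since PR² = 89 < 73 + 64 = 137, the triangle is acute, so the smallest enclosing circle is the circumcircle.
Circumcentre = (-1, -0.9375), r² = 25.37890625.
Diameter = 2r = 2√(25.37890625) ≈ 10.08.

10.08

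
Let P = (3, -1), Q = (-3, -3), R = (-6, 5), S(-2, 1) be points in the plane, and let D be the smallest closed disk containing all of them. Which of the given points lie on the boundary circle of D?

P, R

By Welzl's lemma the MEC is supported by two points (diametrically opposite) or three points (on a circumcircle).
The farthest pair is P–R with squared distance 117. The circle on this segment as diameter has centre (-1.5, 2) and r² = 117/4 = 29.25.
Check Q: distance² to centre = 27.25 ≤ 29.25, so it lies inside.
All remaining points lie in this disk, and no smaller disk contains both endpoints, so this is the minimum enclosing circle.
The points at distance exactly r from the centre are P, R — 2 points.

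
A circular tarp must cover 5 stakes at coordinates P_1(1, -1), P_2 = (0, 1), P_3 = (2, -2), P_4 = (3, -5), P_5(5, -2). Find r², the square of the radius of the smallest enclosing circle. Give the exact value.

1105/98

By Welzl's lemma the MEC is supported by two points (diametrically opposite) or three points (on a circumcircle).
The minimum enclosing circle is determined by three boundary points: P_2, P_4, P_5.
Their circumcentre is (23/14, -27/14) with r² = 1105/98.
The farthest remaining point P_1 is at distance² 125/98 ≤ 1105/98.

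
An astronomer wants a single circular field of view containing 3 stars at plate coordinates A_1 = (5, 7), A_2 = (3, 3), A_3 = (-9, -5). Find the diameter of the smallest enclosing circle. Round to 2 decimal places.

18.44

Side lengths²: A_1A_2² = 20, A_1A_3² = 340, A_2A_3² = 208.
Since A_1A_3² = 340 ≥ 208 + 20 = 228, the angle opposite A_1A_3 is not acute, so the smallest enclosing circle has A_1A_3 as diameter.
Centre = midpoint of A_1A_3 = (-2, 1), r² = 340/4 = 85.
Diameter = 2r = 2√85 ≈ 18.44.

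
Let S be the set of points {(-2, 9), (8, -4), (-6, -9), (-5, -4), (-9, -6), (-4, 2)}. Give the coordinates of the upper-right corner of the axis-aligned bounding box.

(8, 9)

x-range [-9, 8], y-range [-9, 9].
The upper-right corner is (8, 9).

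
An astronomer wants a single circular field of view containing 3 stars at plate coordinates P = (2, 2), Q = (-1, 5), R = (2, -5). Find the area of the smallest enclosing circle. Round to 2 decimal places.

Side lengths²: PQ² = 18, PR² = 49, QR² = 109.
Since QR² = 109 ≥ 49 + 18 = 67, the angle opposite QR is not acute, so the smallest enclosing circle has QR as diameter.
Centre = midpoint of QR = (0.5, 0), r² = 109/4 = 27.25.
Area = π·r² = π·27.25 ≈ 85.61.

85.61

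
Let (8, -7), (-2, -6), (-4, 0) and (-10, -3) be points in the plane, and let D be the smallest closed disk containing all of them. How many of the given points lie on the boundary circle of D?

2

By Welzl's lemma the MEC is supported by two points (diametrically opposite) or three points (on a circumcircle).
The farthest pair is (8, -7)–(-10, -3) with squared distance 340. The circle on this segment as diameter has centre (-1, -5) and r² = 340/4 = 85.
Check (-2, -6): distance² to centre = 2 ≤ 85, so it lies inside.
All remaining points lie in this disk, and no smaller disk contains both endpoints, so this is the minimum enclosing circle.
The points at distance exactly r from the centre are (8, -7), (-10, -3) — 2 points.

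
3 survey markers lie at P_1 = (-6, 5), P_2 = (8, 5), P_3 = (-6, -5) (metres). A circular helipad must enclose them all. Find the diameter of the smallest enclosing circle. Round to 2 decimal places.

17.20

Side lengths²: P_1P_2² = 196, P_1P_3² = 100, P_2P_3² = 296.
Since P_2P_3² = 296 ≥ 196 + 100 = 296, the angle opposite P_2P_3 is not acute, so the smallest enclosing circle has P_2P_3 as diameter.
Centre = midpoint of P_2P_3 = (1, 0), r² = 296/4 = 74.
Diameter = 2r = 2√74 ≈ 17.20.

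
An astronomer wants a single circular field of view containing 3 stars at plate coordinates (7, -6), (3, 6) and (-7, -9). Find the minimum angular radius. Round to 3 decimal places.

Call the three points A, B, C in the order given.
Side lengths²: AB² = 160, AC² = 205, BC² = 325.
Since BC² = 325 < 205 + 160 = 365, the triangle is acute, so the smallest enclosing circle is the circumcircle.
Circumcentre = (-7/6, -37/18), r² = 13325/162.
r = √(13325/162) ≈ 9.069.

9.069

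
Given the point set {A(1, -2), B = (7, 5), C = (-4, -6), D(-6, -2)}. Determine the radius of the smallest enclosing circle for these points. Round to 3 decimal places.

7.778

The farthest pair is B–C with squared distance 242. The circle on this segment as diameter has centre (1.5, -0.5) and r² = 242/4 = 60.5.
Check A: distance² to centre = 2.5 ≤ 60.5, so it lies inside.
All remaining points lie in this disk, and no smaller disk contains both endpoints, so this is the minimum enclosing circle.
r = √(60.5) ≈ 7.778.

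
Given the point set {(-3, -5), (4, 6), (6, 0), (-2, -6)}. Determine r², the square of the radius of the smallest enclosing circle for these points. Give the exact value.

45

The farthest pair is (4, 6)–(-2, -6) with squared distance 180. The circle on this segment as diameter has centre (1, 0) and r² = 180/4 = 45.
Check (-3, -5): distance² to centre = 41 ≤ 45, so it lies inside.
All remaining points lie in this disk, and no smaller disk contains both endpoints, so this is the minimum enclosing circle.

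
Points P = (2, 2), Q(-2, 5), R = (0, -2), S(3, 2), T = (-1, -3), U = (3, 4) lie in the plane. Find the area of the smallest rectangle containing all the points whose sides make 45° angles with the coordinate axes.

49.5

In coordinates u = x + y, v = x − y the rectangle is axis-aligned; the map (x,y)→(u,v) scales areas by 2.
u-values: 4, 3, -2, 5, -4, 7; range = 7 − (-4) = 11.
v-values: 0, -7, 2, 1, 2, -1; range = 2 − (-7) = 9.
Area = (11 × 9) / 2 = 49.5.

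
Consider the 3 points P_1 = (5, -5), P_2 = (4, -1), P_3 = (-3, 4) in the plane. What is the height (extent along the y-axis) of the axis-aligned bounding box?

9

max y = 4, min y = -5, so height = 9.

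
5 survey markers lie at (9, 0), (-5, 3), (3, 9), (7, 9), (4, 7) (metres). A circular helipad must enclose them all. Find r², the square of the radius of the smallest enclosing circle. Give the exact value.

The minimum enclosing circle of a finite set is fixed by two of the points (as a diameter) or three (as a circumcircle).
The minimum enclosing circle is determined by three boundary points: (9, 0), (-5, 3), (7, 9).
Their circumcentre is (2.375, 3.25) with r² = 54.453125.
The farthest remaining point (3, 9) is at distance² 33.453125 ≤ 54.453125.

54.453125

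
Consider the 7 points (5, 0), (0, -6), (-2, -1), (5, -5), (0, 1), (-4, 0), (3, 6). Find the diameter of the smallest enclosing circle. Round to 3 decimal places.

12.369

By Welzl's lemma the MEC is supported by two points (diametrically opposite) or three points (on a circumcircle).
The farthest pair is (0, -6)–(3, 6) with squared distance 153. The circle on this segment as diameter has centre (1.5, 0) and r² = 153/4 = 38.25.
Check (5, 0): distance² to centre = 12.25 ≤ 38.25, so it lies inside.
All remaining points lie in this disk, and no smaller disk contains both endpoints, so this is the minimum enclosing circle.
Diameter = 2r = 2√(38.25) ≈ 12.369.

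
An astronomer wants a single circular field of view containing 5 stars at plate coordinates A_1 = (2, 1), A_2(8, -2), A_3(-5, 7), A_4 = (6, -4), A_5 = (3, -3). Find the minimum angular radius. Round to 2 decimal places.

7.91

The farthest pair is A_2–A_3 with squared distance 250. The circle on this segment as diameter has centre (1.5, 2.5) and r² = 250/4 = 62.5.
Check A_1: distance² to centre = 2.5 ≤ 62.5, so it lies inside.
All remaining points lie in this disk, and no smaller disk contains both endpoints, so this is the minimum enclosing circle.
r = √(62.5) ≈ 7.91.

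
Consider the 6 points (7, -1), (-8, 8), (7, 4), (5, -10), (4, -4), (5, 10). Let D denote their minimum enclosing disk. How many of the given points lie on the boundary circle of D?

By Welzl's lemma the MEC is supported by two points (diametrically opposite) or three points (on a circumcircle).
The minimum enclosing circle is determined by three boundary points: (-8, 8), (5, -10), (5, 10).
Their circumcentre is (-3/26, 0) with r² = 85289/676.
The farthest remaining point (7, 4) is at distance² 45041/676 ≤ 85289/676.
The points at distance exactly r from the centre are (-8, 8), (5, -10), (5, 10) — 3 points.

3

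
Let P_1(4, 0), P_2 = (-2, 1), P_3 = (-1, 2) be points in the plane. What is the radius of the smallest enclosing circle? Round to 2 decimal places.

3.04

Side lengths²: P_1P_2² = 37, P_1P_3² = 29, P_2P_3² = 2.
Since P_1P_2² = 37 ≥ 29 + 2 = 31, the angle opposite P_1P_2 is not acute, so the smallest enclosing circle has P_1P_2 as diameter.
Centre = midpoint of P_1P_2 = (1, 0.5), r² = 37/4 = 9.25.
r = √(9.25) ≈ 3.04.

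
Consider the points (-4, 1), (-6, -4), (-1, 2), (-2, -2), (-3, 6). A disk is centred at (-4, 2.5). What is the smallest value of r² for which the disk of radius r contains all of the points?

46.25

The required radius is the distance from (-4, 2.5) to the farthest point.
Squared distances: 2.25, 46.25, 9.25, 24.25, 13.25.
Maximum is 46.25, attained at (-6, -4).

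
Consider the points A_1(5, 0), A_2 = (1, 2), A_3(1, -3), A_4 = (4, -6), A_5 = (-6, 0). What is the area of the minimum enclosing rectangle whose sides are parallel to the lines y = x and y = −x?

In coordinates u = x + y, v = x − y the rectangle is axis-aligned; the map (x,y)→(u,v) scales areas by 2.
u-values: 5, 3, -2, -2, -6; range = 5 − (-6) = 11.
v-values: 5, -1, 4, 10, -6; range = 10 − (-6) = 16.
Area = (11 × 16) / 2 = 88.

88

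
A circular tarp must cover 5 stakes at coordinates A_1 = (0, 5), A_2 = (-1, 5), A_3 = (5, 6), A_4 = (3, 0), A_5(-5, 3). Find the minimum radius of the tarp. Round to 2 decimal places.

5.22

By Welzl's lemma the MEC is supported by two points (diametrically opposite) or three points (on a circumcircle).
The minimum enclosing circle is determined by three boundary points: A_3, A_4, A_5.
Their circumcentre is (1/18, 233/54) with r² = 39785/1458.
The farthest remaining point A_2 is at distance² 2309/1458 ≤ 39785/1458.
r = √(39785/1458) ≈ 5.22.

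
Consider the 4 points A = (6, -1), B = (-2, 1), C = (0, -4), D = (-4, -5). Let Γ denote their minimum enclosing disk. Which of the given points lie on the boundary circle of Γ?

A, D

A smallest enclosing disk is always determined by at most three of the input points on its boundary.
The farthest pair is A–D with squared distance 116. The circle on this segment as diameter has centre (1, -3) and r² = 116/4 = 29.
Check B: distance² to centre = 25 ≤ 29, so it lies inside.
All remaining points lie in this disk, and no smaller disk contains both endpoints, so this is the minimum enclosing circle.
The points at distance exactly r from the centre are A, D — 2 points.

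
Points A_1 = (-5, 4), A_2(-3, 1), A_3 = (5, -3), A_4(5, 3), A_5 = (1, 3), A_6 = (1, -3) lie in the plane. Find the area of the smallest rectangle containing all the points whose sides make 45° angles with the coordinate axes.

In coordinates u = x + y, v = x − y the rectangle is axis-aligned; the map (x,y)→(u,v) scales areas by 2.
u-values: -1, -2, 2, 8, 4, -2; range = 8 − (-2) = 10.
v-values: -9, -4, 8, 2, -2, 4; range = 8 − (-9) = 17.
Area = (10 × 17) / 2 = 85.

85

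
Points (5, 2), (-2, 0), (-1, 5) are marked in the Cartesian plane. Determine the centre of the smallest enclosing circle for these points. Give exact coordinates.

(27/22, 43/22)

Call the three points A, B, C in the order given.
Side lengths²: AB² = 53, AC² = 45, BC² = 26.
Since AB² = 53 < 45 + 26 = 71, the triangle is acute, so the smallest enclosing circle is the circumcircle.
Circumcentre = (27/22, 43/22), r² = 3445/242.
Centre = (27/22, 43/22).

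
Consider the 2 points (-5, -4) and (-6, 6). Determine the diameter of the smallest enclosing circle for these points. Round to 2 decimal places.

The smallest circle enclosing two points has them as diameter endpoints.
Centre = midpoint = (-5.5, 1); r² = |(-5, -4)−(-6, 6)|²/4 = 101/4 = 25.25.
Diameter = 2r = 2√(25.25) ≈ 10.05.

10.05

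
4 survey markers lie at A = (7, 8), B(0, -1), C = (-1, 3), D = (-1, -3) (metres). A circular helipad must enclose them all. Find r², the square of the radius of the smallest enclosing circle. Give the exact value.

46.25

A smallest enclosing disk is always determined by at most three of the input points on its boundary.
The farthest pair is A–D with squared distance 185. The circle on this segment as diameter has centre (3, 2.5) and r² = 185/4 = 46.25.
Check B: distance² to centre = 21.25 ≤ 46.25, so it lies inside.
All remaining points lie in this disk, and no smaller disk contains both endpoints, so this is the minimum enclosing circle.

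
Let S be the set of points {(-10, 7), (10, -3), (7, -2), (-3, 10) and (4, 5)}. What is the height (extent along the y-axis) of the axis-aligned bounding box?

13

max y = 10, min y = -3, so height = 13.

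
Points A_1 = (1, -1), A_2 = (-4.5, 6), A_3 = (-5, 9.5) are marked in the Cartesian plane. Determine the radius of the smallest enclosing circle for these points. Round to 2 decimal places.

6.05

Side lengths²: A_1A_2² = 79.25, A_1A_3² = 146.25, A_2A_3² = 12.5.
Since A_1A_3² = 146.25 ≥ 79.25 + 12.5 = 91.75, the angle opposite A_1A_3 is not acute, so the smallest enclosing circle has A_1A_3 as diameter.
Centre = midpoint of A_1A_3 = (-2, 4.25), r² = 146.25/4 = 36.5625.
r = √(36.5625) ≈ 6.05.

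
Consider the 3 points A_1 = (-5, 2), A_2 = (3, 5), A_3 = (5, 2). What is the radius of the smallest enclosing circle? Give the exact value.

Side lengths²: A_1A_2² = 73, A_1A_3² = 100, A_2A_3² = 13.
Since A_1A_3² = 100 ≥ 73 + 13 = 86, the angle opposite A_1A_3 is not acute, so the smallest enclosing circle has A_1A_3 as diameter.
Centre = midpoint of A_1A_3 = (0, 2), r² = 100/4 = 25.
r = √25 = 5.

5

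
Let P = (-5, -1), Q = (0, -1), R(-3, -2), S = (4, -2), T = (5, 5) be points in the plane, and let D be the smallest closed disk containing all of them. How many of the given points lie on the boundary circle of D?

2

The minimum enclosing circle of a finite set is fixed by two of the points (as a diameter) or three (as a circumcircle).
The farthest pair is P–T with squared distance 136. The circle on this segment as diameter has centre (0, 2) and r² = 136/4 = 34.
Check Q: distance² to centre = 9 ≤ 34, so it lies inside.
All remaining points lie in this disk, and no smaller disk contains both endpoints, so this is the minimum enclosing circle.
The points at distance exactly r from the centre are P, T — 2 points.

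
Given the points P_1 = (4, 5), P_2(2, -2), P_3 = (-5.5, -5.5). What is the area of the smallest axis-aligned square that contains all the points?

The bounding box has width 9.5 and height 10.5.
An axis-aligned square enclosing the set must have side ≥ max(width, height).
So the minimum side is max(9.5, 10.5) = 10.5.
Area = 10.5² = 110.25.

110.25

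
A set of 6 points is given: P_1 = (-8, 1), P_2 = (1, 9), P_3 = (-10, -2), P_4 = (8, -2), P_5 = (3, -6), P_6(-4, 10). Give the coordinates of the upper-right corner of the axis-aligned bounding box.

x-range [-10, 8], y-range [-6, 10].
The upper-right corner is (8, 10).

(8, 10)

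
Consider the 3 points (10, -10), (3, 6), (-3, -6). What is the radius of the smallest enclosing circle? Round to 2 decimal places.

Call the three points A, B, C in the order given.
Side lengths²: AB² = 305, AC² = 185, BC² = 180.
Since AB² = 305 < 185 + 180 = 365, the triangle is acute, so the smallest enclosing circle is the circumcircle.
Circumcentre = (31/6, -31/12), r² = 11285/144.
r = √(11285/144) ≈ 8.85.

8.85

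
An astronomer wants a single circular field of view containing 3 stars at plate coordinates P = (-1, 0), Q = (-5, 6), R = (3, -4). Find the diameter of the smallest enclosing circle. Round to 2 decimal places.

Side lengths²: PQ² = 52, PR² = 32, QR² = 164.
Since QR² = 164 ≥ 52 + 32 = 84, the angle opposite QR is not acute, so the smallest enclosing circle has QR as diameter.
Centre = midpoint of QR = (-1, 1), r² = 164/4 = 41.
Diameter = 2r = 2√41 ≈ 12.81.

12.81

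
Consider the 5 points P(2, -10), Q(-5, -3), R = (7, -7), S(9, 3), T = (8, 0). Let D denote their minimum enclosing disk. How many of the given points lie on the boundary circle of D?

The minimum enclosing circle of a finite set is fixed by two of the points (as a diameter) or three (as a circumcircle).
The minimum enclosing circle is determined by three boundary points: P, Q, S.
Their circumcentre is (2.9, -2.1) with r² = 63.22.
The farthest remaining point R is at distance² 40.82 ≤ 63.22.
The points at distance exactly r from the centre are P, Q, S — 3 points.

3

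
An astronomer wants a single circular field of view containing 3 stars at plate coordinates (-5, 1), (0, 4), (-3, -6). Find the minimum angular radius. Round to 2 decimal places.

Call the three points A, B, C in the order given.
Side lengths²: AB² = 34, AC² = 53, BC² = 109.
Since BC² = 109 ≥ 53 + 34 = 87, the angle opposite BC is not acute, so the smallest enclosing circle has BC as diameter.
Centre = midpoint of BC = (-1.5, -1), r² = 109/4 = 27.25.
r = √(27.25) ≈ 5.22.

5.22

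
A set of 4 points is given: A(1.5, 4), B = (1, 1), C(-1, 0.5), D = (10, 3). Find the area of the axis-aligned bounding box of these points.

38.5

x ranges over [-1, 10], width 11.
y ranges over [0.5, 4], height 3.5.
Area = 11 × 3.5 = 38.5.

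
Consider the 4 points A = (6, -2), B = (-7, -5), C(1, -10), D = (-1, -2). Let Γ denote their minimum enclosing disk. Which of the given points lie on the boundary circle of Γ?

A, B, C

The minimum enclosing circle of a finite set is fixed by two of the points (as a diameter) or three (as a circumcircle).
The farthest pair is A–B with squared distance 178. The circle on this segment as diameter has centre (-0.5, -3.5) and r² = 178/4 = 44.5.
Check C: distance² to centre = 44.5 ≤ 44.5, so it lies inside.
All remaining points lie in this disk, and no smaller disk contains both endpoints, so this is the minimum enclosing circle.
The points at distance exactly r from the centre are A, B, C — 3 points.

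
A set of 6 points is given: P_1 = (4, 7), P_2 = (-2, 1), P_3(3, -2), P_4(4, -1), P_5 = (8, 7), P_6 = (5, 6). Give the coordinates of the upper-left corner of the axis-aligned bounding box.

(-2, 7)

x-range [-2, 8], y-range [-2, 7].
The upper-left corner is (-2, 7).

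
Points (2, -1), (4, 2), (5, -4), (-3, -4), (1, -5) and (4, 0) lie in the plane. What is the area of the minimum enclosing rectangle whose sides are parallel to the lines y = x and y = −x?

In coordinates u = x + y, v = x − y the rectangle is axis-aligned; the map (x,y)→(u,v) scales areas by 2.
u-values: 1, 6, 1, -7, -4, 4; range = 6 − (-7) = 13.
v-values: 3, 2, 9, 1, 6, 4; range = 9 − 1 = 8.
Area = (13 × 8) / 2 = 52.

52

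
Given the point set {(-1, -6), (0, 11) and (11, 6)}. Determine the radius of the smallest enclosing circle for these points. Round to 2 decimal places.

Call the three points A, B, C in the order given.
Side lengths²: AB² = 290, AC² = 288, BC² = 146.
Since AB² = 290 < 288 + 146 = 434, the triangle is acute, so the smallest enclosing circle is the circumcircle.
Circumcentre = (2.6875, 2.3125), r² = 82.6953125.
r = √(82.6953125) ≈ 9.09.

9.09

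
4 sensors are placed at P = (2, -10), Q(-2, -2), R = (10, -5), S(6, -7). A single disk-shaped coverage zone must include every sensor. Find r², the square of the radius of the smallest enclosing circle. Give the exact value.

The minimum enclosing circle of a finite set is fixed by two of the points (as a diameter) or three (as a circumcircle).
The minimum enclosing circle is determined by three boundary points: P, Q, R.
Their circumcentre is (27/7, -57/14) with r² = 7565/196.
The farthest remaining point S is at distance² 2581/196 ≤ 7565/196.

7565/196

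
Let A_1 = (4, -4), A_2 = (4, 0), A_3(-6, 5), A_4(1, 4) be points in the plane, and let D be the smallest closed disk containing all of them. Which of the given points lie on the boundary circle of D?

A_1, A_3

A smallest enclosing disk is always determined by at most three of the input points on its boundary.
The farthest pair is A_1–A_3 with squared distance 181. The circle on this segment as diameter has centre (-1, 0.5) and r² = 181/4 = 45.25.
Check A_2: distance² to centre = 25.25 ≤ 45.25, so it lies inside.
All remaining points lie in this disk, and no smaller disk contains both endpoints, so this is the minimum enclosing circle.
The points at distance exactly r from the centre are A_1, A_3 — 2 points.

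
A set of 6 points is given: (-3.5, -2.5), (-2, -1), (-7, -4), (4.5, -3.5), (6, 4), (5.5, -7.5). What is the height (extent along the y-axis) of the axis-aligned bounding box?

max y = 4, min y = -7.5, so height = 11.5.

11.5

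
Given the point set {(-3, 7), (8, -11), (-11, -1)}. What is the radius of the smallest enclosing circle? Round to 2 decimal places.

Call the three points A, B, C in the order given.
Side lengths²: AB² = 445, AC² = 128, BC² = 461.
Since BC² = 461 < 445 + 128 = 573, the triangle is acute, so the smallest enclosing circle is the circumcircle.
Circumcentre = (-17/58, -215/58), r² = 205145/1682.
r = √(205145/1682) ≈ 11.04.

11.04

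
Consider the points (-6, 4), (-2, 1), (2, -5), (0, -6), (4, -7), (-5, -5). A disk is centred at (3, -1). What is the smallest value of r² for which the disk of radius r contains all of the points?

The required radius is the distance from (3, -1) to the farthest point.
Squared distances: 106, 29, 17, 34, 37, 80.
Maximum is 106, attained at (-6, 4).

106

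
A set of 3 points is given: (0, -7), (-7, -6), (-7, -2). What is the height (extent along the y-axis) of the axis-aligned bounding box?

5

max y = -2, min y = -7, so height = 5.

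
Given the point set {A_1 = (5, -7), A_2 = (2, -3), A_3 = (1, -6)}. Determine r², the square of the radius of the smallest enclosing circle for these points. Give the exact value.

Side lengths²: A_1A_2² = 25, A_1A_3² = 17, A_2A_3² = 10.
Since A_1A_2² = 25 < 17 + 10 = 27, the triangle is acute, so the smallest enclosing circle is the circumcircle.
Circumcentre = (87/26, -133/26), r² = 2125/338.

2125/338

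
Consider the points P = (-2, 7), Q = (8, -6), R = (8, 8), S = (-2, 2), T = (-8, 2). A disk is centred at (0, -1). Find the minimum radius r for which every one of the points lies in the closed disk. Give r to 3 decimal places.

12.042

The required radius is the distance from (0, -1) to the farthest point.
Squared distances: 68, 89, 145, 13, 73.
Maximum is 145, attained at R.
r = √145 ≈ 12.042.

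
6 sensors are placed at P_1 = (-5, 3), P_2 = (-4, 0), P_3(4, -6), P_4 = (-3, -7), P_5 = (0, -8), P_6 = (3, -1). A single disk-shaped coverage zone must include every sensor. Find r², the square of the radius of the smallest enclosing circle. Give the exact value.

365/9

A smallest enclosing disk is always determined by at most three of the input points on its boundary.
The minimum enclosing circle is determined by three boundary points: P_1, P_3, P_5.
Their circumcentre is (-2/3, -5/3) with r² = 365/9.
The farthest remaining point P_4 is at distance² 305/9 ≤ 365/9.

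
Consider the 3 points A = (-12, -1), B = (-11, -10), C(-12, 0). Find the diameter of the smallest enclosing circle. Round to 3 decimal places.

Side lengths²: AB² = 82, AC² = 1, BC² = 101.
Since BC² = 101 ≥ 82 + 1 = 83, the angle opposite BC is not acute, so the smallest enclosing circle has BC as diameter.
Centre = midpoint of BC = (-11.5, -5), r² = 101/4 = 25.25.
Diameter = 2r = 2√(25.25) ≈ 10.050.

10.050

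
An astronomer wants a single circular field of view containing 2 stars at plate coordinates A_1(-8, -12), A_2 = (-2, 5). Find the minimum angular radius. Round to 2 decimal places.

9.01

The smallest circle enclosing two points has them as diameter endpoints.
Centre = midpoint = (-5, -3.5); r² = |A_1A_2|²/4 = 325/4 = 81.25.
r = √(81.25) ≈ 9.01.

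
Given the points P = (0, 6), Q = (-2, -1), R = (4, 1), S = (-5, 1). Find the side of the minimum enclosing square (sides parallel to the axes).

9

The bounding box has width 9 and height 7.
An axis-aligned square enclosing the set must have side ≥ max(width, height).
So the minimum side is max(9, 7) = 9.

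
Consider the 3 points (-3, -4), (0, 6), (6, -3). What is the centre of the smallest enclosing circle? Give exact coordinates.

(63/58, 13/58)

Call the three points A, B, C in the order given.
Side lengths²: AB² = 109, AC² = 82, BC² = 117.
Since BC² = 117 < 109 + 82 = 191, the triangle is acute, so the smallest enclosing circle is the circumcircle.
Circumcentre = (63/58, 13/58), r² = 58097/1682.
Centre = (63/58, 13/58).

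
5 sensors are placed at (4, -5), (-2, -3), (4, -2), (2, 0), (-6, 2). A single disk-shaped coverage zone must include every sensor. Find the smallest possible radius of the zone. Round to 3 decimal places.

By Welzl's lemma the MEC is supported by two points (diametrically opposite) or three points (on a circumcircle).
The farthest pair is (4, -5)–(-6, 2) with squared distance 149. The circle on this segment as diameter has centre (-1, -1.5) and r² = 149/4 = 37.25.
Check (-2, -3): distance² to centre = 3.25 ≤ 37.25, so it lies inside.
All remaining points lie in this disk, and no smaller disk contains both endpoints, so this is the minimum enclosing circle.
r = √(37.25) ≈ 6.103.

6.103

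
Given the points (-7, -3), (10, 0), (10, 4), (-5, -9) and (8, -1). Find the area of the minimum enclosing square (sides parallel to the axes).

289

The bounding box has width 17 and height 13.
An axis-aligned square enclosing the set must have side ≥ max(width, height).
So the minimum side is max(17, 13) = 17.
Area = 17² = 289.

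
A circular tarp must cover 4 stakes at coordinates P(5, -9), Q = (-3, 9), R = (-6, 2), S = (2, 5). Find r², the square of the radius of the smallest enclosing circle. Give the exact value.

97

The farthest pair is P–Q with squared distance 388. The circle on this segment as diameter has centre (1, 0) and r² = 388/4 = 97.
Check R: distance² to centre = 53 ≤ 97, so it lies inside.
All remaining points lie in this disk, and no smaller disk contains both endpoints, so this is the minimum enclosing circle.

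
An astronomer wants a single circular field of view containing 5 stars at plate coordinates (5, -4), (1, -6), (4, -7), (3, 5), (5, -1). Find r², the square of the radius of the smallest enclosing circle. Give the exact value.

By Welzl's lemma the MEC is supported by two points (diametrically opposite) or three points (on a circumcircle).
The farthest pair is (4, -7)–(3, 5) with squared distance 145. The circle on this segment as diameter has centre (3.5, -1) and r² = 145/4 = 36.25.
Check (5, -4): distance² to centre = 11.25 ≤ 36.25, so it lies inside.
All remaining points lie in this disk, and no smaller disk contains both endpoints, so this is the minimum enclosing circle.

36.25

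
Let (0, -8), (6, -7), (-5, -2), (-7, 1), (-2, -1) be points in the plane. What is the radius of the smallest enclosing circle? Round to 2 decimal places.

The farthest pair is (6, -7)–(-7, 1) with squared distance 233. The circle on this segment as diameter has centre (-0.5, -3) and r² = 233/4 = 58.25.
Check (0, -8): distance² to centre = 25.25 ≤ 58.25, so it lies inside.
All remaining points lie in this disk, and no smaller disk contains both endpoints, so this is the minimum enclosing circle.
r = √(58.25) ≈ 7.63.

7.63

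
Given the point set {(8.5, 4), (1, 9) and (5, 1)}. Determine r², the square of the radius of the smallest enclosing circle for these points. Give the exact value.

Call the three points A, B, C in the order given.
Side lengths²: AB² = 81.25, AC² = 21.25, BC² = 80.
Since AB² = 81.25 < 80 + 21.25 = 101.25, the triangle is acute, so the smallest enclosing circle is the circumcircle.
Circumcentre = (4.125, 5.5625), r² = 21.58203125.

21.58203125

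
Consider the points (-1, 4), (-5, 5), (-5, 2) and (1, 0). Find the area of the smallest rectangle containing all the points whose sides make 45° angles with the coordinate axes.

In coordinates u = x + y, v = x − y the rectangle is axis-aligned; the map (x,y)→(u,v) scales areas by 2.
u-values: 3, 0, -3, 1; range = 3 − (-3) = 6.
v-values: -5, -10, -7, 1; range = 1 − (-10) = 11.
Area = (6 × 11) / 2 = 33.

33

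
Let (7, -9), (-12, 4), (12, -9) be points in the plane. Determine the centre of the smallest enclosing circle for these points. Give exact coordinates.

(0, -2.5)

Call the three points A, B, C in the order given.
Side lengths²: AB² = 530, AC² = 25, BC² = 745.
Since BC² = 745 ≥ 530 + 25 = 555, the angle opposite BC is not acute, so the smallest enclosing circle has BC as diameter.
Centre = midpoint of BC = (0, -2.5), r² = 745/4 = 186.25.
Centre = (0, -2.5).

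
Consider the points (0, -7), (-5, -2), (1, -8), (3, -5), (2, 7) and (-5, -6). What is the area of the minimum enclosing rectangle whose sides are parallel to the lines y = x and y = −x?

140

In coordinates u = x + y, v = x − y the rectangle is axis-aligned; the map (x,y)→(u,v) scales areas by 2.
u-values: -7, -7, -7, -2, 9, -11; range = 9 − (-11) = 20.
v-values: 7, -3, 9, 8, -5, 1; range = 9 − (-5) = 14.
Area = (20 × 14) / 2 = 140.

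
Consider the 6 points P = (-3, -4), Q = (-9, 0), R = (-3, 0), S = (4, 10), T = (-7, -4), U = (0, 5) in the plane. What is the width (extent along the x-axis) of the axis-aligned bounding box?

max x = 4, min x = -9, so width = 13.

13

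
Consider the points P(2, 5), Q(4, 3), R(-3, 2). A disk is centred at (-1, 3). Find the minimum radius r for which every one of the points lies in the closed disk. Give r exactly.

5

The required radius is the distance from (-1, 3) to the farthest point.
Squared distances: 13, 25, 5.
Maximum is 25, attained at Q.
r = √25 = 5.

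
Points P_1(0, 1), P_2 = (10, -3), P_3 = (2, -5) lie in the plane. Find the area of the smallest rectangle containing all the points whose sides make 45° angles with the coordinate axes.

In coordinates u = x + y, v = x − y the rectangle is axis-aligned; the map (x,y)→(u,v) scales areas by 2.
u-values: 1, 7, -3; range = 7 − (-3) = 10.
v-values: -1, 13, 7; range = 13 − (-1) = 14.
Area = (10 × 14) / 2 = 70.

70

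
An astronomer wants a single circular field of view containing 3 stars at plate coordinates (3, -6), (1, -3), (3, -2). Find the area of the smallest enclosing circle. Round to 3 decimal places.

12.763

Call the three points A, B, C in the order given.
Side lengths²: AB² = 13, AC² = 16, BC² = 5.
Since AC² = 16 < 13 + 5 = 18, the triangle is acute, so the smallest enclosing circle is the circumcircle.
Circumcentre = (2.75, -4), r² = 4.0625.
Area = π·r² = π·4.0625 ≈ 12.763.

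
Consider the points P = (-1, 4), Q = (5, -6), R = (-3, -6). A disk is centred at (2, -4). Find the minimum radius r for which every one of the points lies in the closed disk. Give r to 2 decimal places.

8.54

The required radius is the distance from (2, -4) to the farthest point.
Squared distances: 73, 13, 29.
Maximum is 73, attained at P.
r = √73 ≈ 8.54.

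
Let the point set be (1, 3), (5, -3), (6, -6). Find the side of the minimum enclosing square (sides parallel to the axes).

9

The bounding box has width 5 and height 9.
An axis-aligned square enclosing the set must have side ≥ max(width, height).
So the minimum side is max(5, 9) = 9.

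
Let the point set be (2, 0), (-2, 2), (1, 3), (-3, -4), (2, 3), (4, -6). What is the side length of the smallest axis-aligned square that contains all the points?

The bounding box has width 7 and height 9.
An axis-aligned square enclosing the set must have side ≥ max(width, height).
So the minimum side is max(7, 9) = 9.

9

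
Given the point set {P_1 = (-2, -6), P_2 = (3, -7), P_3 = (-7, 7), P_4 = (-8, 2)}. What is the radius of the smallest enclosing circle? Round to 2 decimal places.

8.60

By Welzl's lemma the MEC is supported by two points (diametrically opposite) or three points (on a circumcircle).
The farthest pair is P_2–P_3 with squared distance 296. The circle on this segment as diameter has centre (-2, 0) and r² = 296/4 = 74.
Check P_1: distance² to centre = 36 ≤ 74, so it lies inside.
All remaining points lie in this disk, and no smaller disk contains both endpoints, so this is the minimum enclosing circle.
r = √74 ≈ 8.60.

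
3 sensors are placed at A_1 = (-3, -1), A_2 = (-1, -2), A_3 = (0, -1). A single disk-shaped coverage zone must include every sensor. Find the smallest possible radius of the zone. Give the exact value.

Side lengths²: A_1A_2² = 5, A_1A_3² = 9, A_2A_3² = 2.
Since A_1A_3² = 9 ≥ 5 + 2 = 7, the angle opposite A_1A_3 is not acute, so the smallest enclosing circle has A_1A_3 as diameter.
Centre = midpoint of A_1A_3 = (-1.5, -1), r² = 9/4 = 2.25.
r = √(2.25) = 1.5.

1.5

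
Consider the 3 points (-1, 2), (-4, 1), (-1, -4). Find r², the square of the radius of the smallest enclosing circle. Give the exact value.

85/9

Call the three points A, B, C in the order given.
Side lengths²: AB² = 10, AC² = 36, BC² = 34.
Since AC² = 36 < 34 + 10 = 44, the triangle is acute, so the smallest enclosing circle is the circumcircle.
Circumcentre = (-5/3, -1), r² = 85/9.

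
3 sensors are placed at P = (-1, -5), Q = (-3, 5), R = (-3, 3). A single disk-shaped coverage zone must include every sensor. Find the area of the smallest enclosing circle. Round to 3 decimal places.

81.681

Side lengths²: PQ² = 104, PR² = 68, QR² = 4.
Since PQ² = 104 ≥ 68 + 4 = 72, the angle opposite PQ is not acute, so the smallest enclosing circle has PQ as diameter.
Centre = midpoint of PQ = (-2, 0), r² = 104/4 = 26.
Area = π·r² = π·26 ≈ 81.681.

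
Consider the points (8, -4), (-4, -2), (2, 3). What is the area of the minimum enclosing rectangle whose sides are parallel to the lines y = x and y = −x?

In coordinates u = x + y, v = x − y the rectangle is axis-aligned; the map (x,y)→(u,v) scales areas by 2.
u-values: 4, -6, 5; range = 5 − (-6) = 11.
v-values: 12, -2, -1; range = 12 − (-2) = 14.
Area = (11 × 14) / 2 = 77.

77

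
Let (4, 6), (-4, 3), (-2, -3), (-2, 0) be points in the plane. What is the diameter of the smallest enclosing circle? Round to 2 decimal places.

10.82

A smallest enclosing disk is always determined by at most three of the input points on its boundary.
The farthest pair is (4, 6)–(-2, -3) with squared distance 117. The circle on this segment as diameter has centre (1, 1.5) and r² = 117/4 = 29.25.
Check (-4, 3): distance² to centre = 27.25 ≤ 29.25, so it lies inside.
All remaining points lie in this disk, and no smaller disk contains both endpoints, so this is the minimum enclosing circle.
Diameter = 2r = 2√(29.25) ≈ 10.82.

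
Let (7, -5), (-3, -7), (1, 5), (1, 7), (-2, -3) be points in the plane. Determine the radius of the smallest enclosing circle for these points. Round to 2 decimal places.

The minimum enclosing circle of a finite set is fixed by two of the points (as a diameter) or three (as a circumcircle).
The minimum enclosing circle is determined by three boundary points: (7, -5), (-3, -7), (1, 7).
Their circumcentre is (10/11, -6/11) with r² = 6890/121.
The farthest remaining point (1, 5) is at distance² 3722/121 ≤ 6890/121.
r = √(6890/121) ≈ 7.55.

7.55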